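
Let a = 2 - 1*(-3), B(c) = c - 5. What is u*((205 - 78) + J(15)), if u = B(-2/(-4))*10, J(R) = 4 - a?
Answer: -5670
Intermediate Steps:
B(c) = -5 + c
a = 5 (a = 2 + 3 = 5)
J(R) = -1 (J(R) = 4 - 1*5 = 4 - 5 = -1)
u = -45 (u = (-5 - 2/(-4))*10 = (-5 - 2*(-¼))*10 = (-5 + ½)*10 = -9/2*10 = -45)
u*((205 - 78) + J(15)) = -45*((205 - 78) - 1) = -45*(127 - 1) = -45*126 = -5670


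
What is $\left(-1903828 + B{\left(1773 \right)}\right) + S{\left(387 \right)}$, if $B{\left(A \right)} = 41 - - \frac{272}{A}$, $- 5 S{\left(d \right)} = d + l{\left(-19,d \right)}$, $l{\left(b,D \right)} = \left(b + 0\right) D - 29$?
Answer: $- \frac{3372933652}{1773} \approx -1.9024 \cdot 10^{6}$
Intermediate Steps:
$l{\left(b,D \right)} = -29 + D b$ ($l{\left(b,D \right)} = b D - 29 = D b - 29 = -29 + D b$)
$S{\left(d \right)} = \frac{29}{5} + \frac{18 d}{5}$ ($S{\left(d \right)} = - \frac{d + \left(-29 + d \left(-19\right)\right)}{5} = - \frac{d - \left(29 + 19 d\right)}{5} = - \frac{-29 - 18 d}{5} = \frac{29}{5} + \frac{18 d}{5}$)
$B{\left(A \right)} = 41 + \frac{272}{A}$
$\left(-1903828 + B{\left(1773 \right)}\right) + S{\left(387 \right)} = \left(-1903828 + \left(41 + \frac{272}{1773}\right)\right) + \left(\frac{29}{5} + \frac{18}{5} \cdot 387\right) = \left(-1903828 + \left(41 + 272 \cdot \frac{1}{1773}\right)\right) + \left(\frac{29}{5} + \frac{6966}{5}\right) = \left(-1903828 + \left(41 + \frac{272}{1773}\right)\right) + 1399 = \left(-1903828 + \frac{72965}{1773}\right) + 1399 = - \frac{3375414079}{1773} + 1399 = - \frac{3372933652}{1773}$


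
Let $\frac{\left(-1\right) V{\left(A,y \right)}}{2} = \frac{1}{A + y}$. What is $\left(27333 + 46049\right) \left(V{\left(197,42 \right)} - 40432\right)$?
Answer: $- \frac{709108611500}{239} \approx -2.967 \cdot 10^{9}$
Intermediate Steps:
$V{\left(A,y \right)} = - \frac{2}{A + y}$
$\left(27333 + 46049\right) \left(V{\left(197,42 \right)} - 40432\right) = \left(27333 + 46049\right) \left(- \frac{2}{197 + 42} - 40432\right) = 73382 \left(- \frac{2}{239} - 40432\right) = 73382 \left(- \frac{9663250}{239}\right) = - \frac{709108611500}{239}$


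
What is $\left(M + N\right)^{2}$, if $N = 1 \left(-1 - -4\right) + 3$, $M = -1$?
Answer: $25$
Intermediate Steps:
$N = 6$ ($N = 1 \left(-1 + 4\right) + 3 = 1 \cdot 3 + 3 = 3 + 3 = 6$)
$\left(M + N\right)^{2} = \left(-1 + 6\right)^{2} = 5^{2} = 25$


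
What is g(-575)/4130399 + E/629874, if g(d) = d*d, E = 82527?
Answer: 3735520609/17698169658 ≈ 0.21107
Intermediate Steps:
g(d) = d²
g(-575)/4130399 + E/629874 = (-575)²/4130399 + 82527/629874 = 330625*(1/4130399) + 82527*(1/629874) = 330625/4130399 + 27509/209958 = 3735520609/17698169658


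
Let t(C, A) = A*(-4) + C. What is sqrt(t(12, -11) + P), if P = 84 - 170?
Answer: I*sqrt(30) ≈ 5.4772*I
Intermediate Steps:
P = -86
t(C, A) = C - 4*A (t(C, A) = -4*A + C = C - 4*A)
sqrt(t(12, -11) + P) = sqrt((12 - 4*(-11)) - 86) = sqrt((12 + 44) - 86) = sqrt(56 - 86) = sqrt(-30) = I*sqrt(30)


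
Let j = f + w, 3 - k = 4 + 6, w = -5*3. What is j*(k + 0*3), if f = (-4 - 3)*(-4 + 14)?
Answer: 595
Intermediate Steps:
w = -15
k = -7 (k = 3 - (4 + 6) = 3 - 1*10 = 3 - 10 = -7)
f = -70 (f = -7*10 = -70)
j = -85 (j = -70 - 15 = -85)
j*(k + 0*3) = -85*(-7 + 0*3) = -85*(-7 + 0) = -85*(-7) = 595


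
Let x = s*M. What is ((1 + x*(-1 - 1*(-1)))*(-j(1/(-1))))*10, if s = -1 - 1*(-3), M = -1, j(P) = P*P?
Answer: -10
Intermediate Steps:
j(P) = P²
s = 2 (s = -1 + 3 = 2)
x = -2 (x = 2*(-1) = -2)
((1 + x*(-1 - 1*(-1)))*(-j(1/(-1))))*10 = ((1 - 2*(-1 - 1*(-1)))*(-(1/(-1))²))*10 = ((1 - 2*(-1 + 1))*(-1*(-1)²))*10 = ((1 - 2*0)*(-1*1))*10 = ((1 + 0)*(-1))*10 = (1*(-1))*10 = -1*10 = -10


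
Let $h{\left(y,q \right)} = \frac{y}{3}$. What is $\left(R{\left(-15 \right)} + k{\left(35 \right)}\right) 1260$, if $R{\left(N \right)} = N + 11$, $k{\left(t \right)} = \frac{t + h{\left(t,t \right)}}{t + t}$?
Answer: $-4200$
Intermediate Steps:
$h{\left(y,q \right)} = \frac{y}{3}$ ($h{\left(y,q \right)} = y \frac{1}{3} = \frac{y}{3}$)
$k{\left(t \right)} = \frac{2}{3}$ ($k{\left(t \right)} = \frac{t + \frac{t}{3}}{t + t} = \frac{\frac{4}{3} t}{2 t} = \frac{4 t}{3} \frac{1}{2 t} = \frac{2}{3}$)
$R{\left(N \right)} = 11 + N$
$\left(R{\left(-15 \right)} + k{\left(35 \right)}\right) 1260 = \left(\left(11 - 15\right) + \frac{2}{3}\right) 1260 = \left(-4 + \frac{2}{3}\right) 1260 = \left(- \frac{10}{3}\right) 1260 = -4200$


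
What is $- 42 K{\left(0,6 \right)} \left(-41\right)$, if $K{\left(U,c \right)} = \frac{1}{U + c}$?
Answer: $287$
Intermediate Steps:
$- 42 K{\left(0,6 \right)} \left(-41\right) = - \frac{42}{0 + 6} \left(-41\right) = - \frac{42}{6} \left(-41\right) = \left(-42\right) \frac{1}{6} \left(-41\right) = \left(-7\right) \left(-41\right) = 287$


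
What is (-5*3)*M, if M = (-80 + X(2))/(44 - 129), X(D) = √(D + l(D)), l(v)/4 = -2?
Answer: -240/17 + 3*I*√6/17 ≈ -14.118 + 0.43226*I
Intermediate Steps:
l(v) = -8 (l(v) = 4*(-2) = -8)
X(D) = √(-8 + D) (X(D) = √(D - 8) = √(-8 + D))
M = 16/17 - I*√6/85 (M = (-80 + √(-8 + 2))/(44 - 129) = (-80 + √(-6))/(-85) = (-80 + I*√6)*(-1/85) = 16/17 - I*√6/85 ≈ 0.94118 - 0.028818*I)
(-5*3)*M = (-5*3)*(16/17 - I*√6/85) = -15*(16/17 - I*√6/85) = -240/17 + 3*I*√6/17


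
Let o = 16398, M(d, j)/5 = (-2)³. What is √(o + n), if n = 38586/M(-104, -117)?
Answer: √1543335/10 ≈ 124.23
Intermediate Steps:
M(d, j) = -40 (M(d, j) = 5*(-2)³ = 5*(-8) = -40)
n = -19293/20 (n = 38586/(-40) = 38586*(-1/40) = -19293/20 ≈ -964.65)
√(o + n) = √(16398 - 19293/20) = √(308667/20) = √1543335/10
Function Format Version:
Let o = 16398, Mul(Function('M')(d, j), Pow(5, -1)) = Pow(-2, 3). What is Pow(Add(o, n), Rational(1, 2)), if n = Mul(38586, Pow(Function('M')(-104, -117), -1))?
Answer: Mul(Rational(1, 10), Pow(1543335, Rational(1, 2))) ≈ 124.23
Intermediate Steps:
Function('M')(d, j) = -40 (Function('M')(d, j) = Mul(5, Pow(-2, 3)) = Mul(5, -8) = -40)
n = Rational(-19293, 20) (n = Mul(38586, Pow(-40, -1)) = Mul(38586, Rational(-1, 40)) = Rational(-19293, 20) ≈ -964.65)
Pow(Add(o, n), Rational(1, 2)) = Pow(Add(16398, Rational(-19293, 20)), Rational(1, 2)) = Pow(Rational(308667, 20), Rational(1, 2)) = Mul(Rational(1, 10), Pow(1543335, Rational(1, 2)))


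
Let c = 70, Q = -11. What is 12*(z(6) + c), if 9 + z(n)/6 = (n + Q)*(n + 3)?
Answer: -3048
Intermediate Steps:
z(n) = -54 + 6*(-11 + n)*(3 + n) (z(n) = -54 + 6*((n - 11)*(n + 3)) = -54 + 6*((-11 + n)*(3 + n)) = -54 + 6*(-11 + n)*(3 + n))
12*(z(6) + c) = 12*((-252 - 48*6 + 6*6**2) + 70) = 12*((-252 - 288 + 6*36) + 70) = 12*((-252 - 288 + 216) + 70) = 12*(-324 + 70) = 12*(-254) = -3048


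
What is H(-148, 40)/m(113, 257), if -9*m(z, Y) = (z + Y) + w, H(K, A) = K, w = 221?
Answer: 444/197 ≈ 2.2538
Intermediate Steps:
m(z, Y) = -221/9 - Y/9 - z/9 (m(z, Y) = -((z + Y) + 221)/9 = -((Y + z) + 221)/9 = -(221 + Y + z)/9 = -221/9 - Y/9 - z/9)
H(-148, 40)/m(113, 257) = -148/(-221/9 - 1/9*257 - 1/9*113) = -148/(-221/9 - 257/9 - 113/9) = -148/(-197/3) = -148*(-3/197) = 444/197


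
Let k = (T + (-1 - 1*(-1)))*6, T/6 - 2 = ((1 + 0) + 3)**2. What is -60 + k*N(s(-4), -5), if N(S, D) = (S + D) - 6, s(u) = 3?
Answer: -5244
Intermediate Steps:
N(S, D) = -6 + D + S (N(S, D) = (D + S) - 6 = -6 + D + S)
T = 108 (T = 12 + 6*((1 + 0) + 3)**2 = 12 + 6*(1 + 3)**2 = 12 + 6*4**2 = 12 + 6*16 = 12 + 96 = 108)
k = 648 (k = (108 + (-1 - 1*(-1)))*6 = (108 + (-1 + 1))*6 = (108 + 0)*6 = 108*6 = 648)
-60 + k*N(s(-4), -5) = -60 + 648*(-6 - 5 + 3) = -60 + 648*(-8) = -60 - 5184 = -5244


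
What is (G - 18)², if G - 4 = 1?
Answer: 169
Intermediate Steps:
G = 5 (G = 4 + 1 = 5)
(G - 18)² = (5 - 18)² = (-13)² = 169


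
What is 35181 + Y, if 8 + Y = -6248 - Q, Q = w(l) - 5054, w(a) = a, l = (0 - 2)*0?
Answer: 33979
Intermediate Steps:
l = 0 (l = -2*0 = 0)
Q = -5054 (Q = 0 - 5054 = -5054)
Y = -1202 (Y = -8 + (-6248 - 1*(-5054)) = -8 + (-6248 + 5054) = -8 - 1194 = -1202)
35181 + Y = 35181 - 1202 = 33979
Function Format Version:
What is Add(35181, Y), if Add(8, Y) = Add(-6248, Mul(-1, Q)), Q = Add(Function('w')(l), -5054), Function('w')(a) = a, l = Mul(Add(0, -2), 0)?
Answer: 33979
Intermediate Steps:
l = 0 (l = Mul(-2, 0) = 0)
Q = -5054 (Q = Add(0, -5054) = -5054)
Y = -1202 (Y = Add(-8, Add(-6248, Mul(-1, -5054))) = Add(-8, Add(-6248, 5054)) = Add(-8, -1194) = -1202)
Add(35181, Y) = Add(35181, -1202) = 33979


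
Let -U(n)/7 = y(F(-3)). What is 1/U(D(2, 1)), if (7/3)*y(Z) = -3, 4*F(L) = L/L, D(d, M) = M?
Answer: ⅑ ≈ 0.11111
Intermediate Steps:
F(L) = ¼ (F(L) = (L/L)/4 = (¼)*1 = ¼)
y(Z) = -9/7 (y(Z) = (3/7)*(-3) = -9/7)
U(n) = 9 (U(n) = -7*(-9/7) = 9)
1/U(D(2, 1)) = 1/9 = ⅑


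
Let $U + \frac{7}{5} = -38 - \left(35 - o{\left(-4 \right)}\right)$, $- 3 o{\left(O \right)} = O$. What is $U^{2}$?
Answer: $\frac{1201216}{225} \approx 5338.7$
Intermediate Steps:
$o{\left(O \right)} = - \frac{O}{3}$
$U = - \frac{1096}{15}$ ($U = - \frac{7}{5} - \left(73 - \left(- \frac{1}{3}\right) \left(-4\right)\right) = - \frac{7}{5} - \left(73 - \frac{4}{3}\right) = - \frac{7}{5} - \frac{215}{3} = - \frac{1096}{15} \approx -73.067$)
$U^{2} = \left(- \frac{1096}{15}\right)^{2} = \frac{1201216}{225}$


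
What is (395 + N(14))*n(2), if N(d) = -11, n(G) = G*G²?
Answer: 3072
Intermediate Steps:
n(G) = G³
(395 + N(14))*n(2) = (395 - 11)*2³ = 384*8 = 3072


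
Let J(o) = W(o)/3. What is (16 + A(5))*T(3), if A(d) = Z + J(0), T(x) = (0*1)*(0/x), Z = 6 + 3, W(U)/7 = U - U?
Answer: 0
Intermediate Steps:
W(U) = 0 (W(U) = 7*(U - U) = 7*0 = 0)
Z = 9
T(x) = 0 (T(x) = 0*0 = 0)
J(o) = 0 (J(o) = 0/3 = 0*(⅓) = 0)
A(d) = 9 (A(d) = 9 + 0 = 9)
(16 + A(5))*T(3) = (16 + 9)*0 = 25*0 = 0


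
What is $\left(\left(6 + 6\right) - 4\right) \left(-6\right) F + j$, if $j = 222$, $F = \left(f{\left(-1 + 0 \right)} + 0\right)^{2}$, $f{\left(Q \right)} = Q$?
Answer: $174$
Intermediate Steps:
$F = 1$ ($F = \left(\left(-1 + 0\right) + 0\right)^{2} = \left(-1 + 0\right)^{2} = \left(-1\right)^{2} = 1$)
$\left(\left(6 + 6\right) - 4\right) \left(-6\right) F + j = \left(\left(6 + 6\right) - 4\right) \left(-6\right) 1 + 222 = \left(12 - 4\right) \left(-6\right) 1 + 222 = 8 \left(-6\right) 1 + 222 = \left(-48\right) 1 + 222 = -48 + 222 = 174$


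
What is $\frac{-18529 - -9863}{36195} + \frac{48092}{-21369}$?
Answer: $- \frac{213985966}{85938995} \approx -2.49$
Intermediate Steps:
$\frac{-18529 - -9863}{36195} + \frac{48092}{-21369} = \left(-18529 + 9863\right) \frac{1}{36195} + 48092 \left(- \frac{1}{21369}\right) = \left(-8666\right) \frac{1}{36195} - \frac{48092}{21369} = - \frac{8666}{36195} - \frac{48092}{21369} = - \frac{213985966}{85938995}$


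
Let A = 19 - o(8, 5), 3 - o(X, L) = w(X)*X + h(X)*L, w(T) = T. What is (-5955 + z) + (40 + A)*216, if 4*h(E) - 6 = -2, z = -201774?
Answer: -180729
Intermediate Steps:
h(E) = 1 (h(E) = 3/2 + (¼)*(-2) = 3/2 - ½ = 1)
o(X, L) = 3 - L - X² (o(X, L) = 3 - (X*X + 1*L) = 3 - (X² + L) = 3 - (L + X²) = 3 + (-L - X²) = 3 - L - X²)
A = 85 (A = 19 - (3 - 1*5 - 1*8²) = 19 - (3 - 5 - 1*64) = 19 - (3 - 5 - 64) = 19 - 1*(-66) = 19 + 66 = 85)
(-5955 + z) + (40 + A)*216 = (-5955 - 201774) + (40 + 85)*216 = -207729 + 125*216 = -207729 + 27000 = -180729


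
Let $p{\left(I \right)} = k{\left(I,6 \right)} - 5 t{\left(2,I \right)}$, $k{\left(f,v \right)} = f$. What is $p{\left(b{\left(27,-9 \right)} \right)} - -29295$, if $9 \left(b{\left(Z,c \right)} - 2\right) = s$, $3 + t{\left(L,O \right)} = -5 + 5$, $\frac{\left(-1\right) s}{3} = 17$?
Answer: $\frac{87919}{3} \approx 29306.0$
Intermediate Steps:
$s = -51$ ($s = \left(-3\right) 17 = -51$)
$t{\left(L,O \right)} = -3$ ($t{\left(L,O \right)} = -3 + \left(-5 + 5\right) = -3 + 0 = -3$)
$b{\left(Z,c \right)} = - \frac{11}{3}$ ($b{\left(Z,c \right)} = 2 + \frac{1}{9} \left(-51\right) = 2 - \frac{17}{3} = - \frac{11}{3}$)
$p{\left(I \right)} = 15 + I$ ($p{\left(I \right)} = I - -15 = I + 15 = 15 + I$)
$p{\left(b{\left(27,-9 \right)} \right)} - -29295 = \left(15 - \frac{11}{3}\right) - -29295 = \frac{34}{3} + 29295 = \frac{87919}{3}$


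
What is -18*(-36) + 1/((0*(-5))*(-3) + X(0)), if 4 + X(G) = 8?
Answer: 2593/4 ≈ 648.25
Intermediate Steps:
X(G) = 4 (X(G) = -4 + 8 = 4)
-18*(-36) + 1/((0*(-5))*(-3) + X(0)) = -18*(-36) + 1/((0*(-5))*(-3) + 4) = 648 + 1/(0*(-3) + 4) = 648 + 1/(0 + 4) = 648 + 1/4 = 648 + ¼ = 2593/4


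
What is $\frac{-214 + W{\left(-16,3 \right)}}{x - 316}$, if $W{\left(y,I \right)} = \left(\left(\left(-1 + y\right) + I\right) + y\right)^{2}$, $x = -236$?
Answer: $- \frac{343}{276} \approx -1.2428$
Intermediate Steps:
$W{\left(y,I \right)} = \left(-1 + I + 2 y\right)^{2}$ ($W{\left(y,I \right)} = \left(\left(-1 + I + y\right) + y\right)^{2} = \left(-1 + I + 2 y\right)^{2}$)
$\frac{-214 + W{\left(-16,3 \right)}}{x - 316} = \frac{-214 + \left(-1 + 3 + 2 \left(-16\right)\right)^{2}}{-236 - 316} = \frac{-214 + \left(-1 + 3 - 32\right)^{2}}{-552} = \left(-214 + \left(-30\right)^{2}\right) \left(- \frac{1}{552}\right) = \left(-214 + 900\right) \left(- \frac{1}{552}\right) = 686 \left(- \frac{1}{552}\right) = - \frac{343}{276}$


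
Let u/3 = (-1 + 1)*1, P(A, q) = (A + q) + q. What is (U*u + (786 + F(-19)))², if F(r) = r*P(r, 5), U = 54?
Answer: 915849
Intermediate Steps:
P(A, q) = A + 2*q
F(r) = r*(10 + r) (F(r) = r*(r + 2*5) = r*(r + 10) = r*(10 + r))
u = 0 (u = 3*((-1 + 1)*1) = 3*(0*1) = 3*0 = 0)
(U*u + (786 + F(-19)))² = (54*0 + (786 - 19*(10 - 19)))² = (0 + (786 - 19*(-9)))² = (0 + (786 + 171))² = (0 + 957)² = 957² = 915849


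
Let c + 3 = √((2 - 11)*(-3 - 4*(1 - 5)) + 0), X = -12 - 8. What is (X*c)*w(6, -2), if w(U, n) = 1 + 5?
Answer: 360 - 360*I*√13 ≈ 360.0 - 1298.0*I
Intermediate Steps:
w(U, n) = 6
X = -20
c = -3 + 3*I*√13 (c = -3 + √((2 - 11)*(-3 - 4*(1 - 5)) + 0) = -3 + √(-9*(-3 - 4*(-4)) + 0) = -3 + √(-9*(-3 + 16) + 0) = -3 + √(-9*13 + 0) = -3 + √(-117 + 0) = -3 + √(-117) = -3 + 3*I*√13 ≈ -3.0 + 10.817*I)
(X*c)*w(6, -2) = -20*(-3 + 3*I*√13)*6 = (60 - 60*I*√13)*6 = 360 - 360*I*√13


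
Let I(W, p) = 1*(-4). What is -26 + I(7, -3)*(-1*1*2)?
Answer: -18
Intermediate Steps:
I(W, p) = -4
-26 + I(7, -3)*(-1*1*2) = -26 - 4*(-1*1)*2 = -26 - (-4)*2 = -26 - 4*(-2) = -26 + 8 = -18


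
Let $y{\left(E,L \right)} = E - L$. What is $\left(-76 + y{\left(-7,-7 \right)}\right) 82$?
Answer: $-6232$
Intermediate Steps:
$\left(-76 + y{\left(-7,-7 \right)}\right) 82 = \left(-76 - 0\right) 82 = \left(-76 + \left(-7 + 7\right)\right) 82 = \left(-76 + 0\right) 82 = \left(-76\right) 82 = -6232$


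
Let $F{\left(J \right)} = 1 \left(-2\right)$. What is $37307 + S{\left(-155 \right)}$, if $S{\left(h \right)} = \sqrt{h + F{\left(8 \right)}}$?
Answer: $37307 + i \sqrt{157} \approx 37307.0 + 12.53 i$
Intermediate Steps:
$F{\left(J \right)} = -2$
$S{\left(h \right)} = \sqrt{-2 + h}$ ($S{\left(h \right)} = \sqrt{h - 2} = \sqrt{-2 + h}$)
$37307 + S{\left(-155 \right)} = 37307 + \sqrt{-2 - 155} = 37307 + \sqrt{-157} = 37307 + i \sqrt{157}$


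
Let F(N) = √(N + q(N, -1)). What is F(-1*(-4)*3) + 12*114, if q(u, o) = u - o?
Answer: 1373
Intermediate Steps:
F(N) = √(1 + 2*N) (F(N) = √(N + (N - 1*(-1))) = √(N + (N + 1)) = √(N + (1 + N)) = √(1 + 2*N))
F(-1*(-4)*3) + 12*114 = √(1 + 2*(-1*(-4)*3)) + 12*114 = √(1 + 2*(4*3)) + 1368 = √(1 + 2*12) + 1368 = √(1 + 24) + 1368 = √25 + 1368 = 5 + 1368 = 1373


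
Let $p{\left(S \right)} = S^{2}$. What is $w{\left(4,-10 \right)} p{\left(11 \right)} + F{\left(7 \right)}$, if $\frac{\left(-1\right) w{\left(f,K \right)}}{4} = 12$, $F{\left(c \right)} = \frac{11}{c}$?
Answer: $- \frac{40645}{7} \approx -5806.4$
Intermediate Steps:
$w{\left(f,K \right)} = -48$ ($w{\left(f,K \right)} = \left(-4\right) 12 = -48$)
$w{\left(4,-10 \right)} p{\left(11 \right)} + F{\left(7 \right)} = - 48 \cdot 11^{2} + \frac{11}{7} = \left(-48\right) 121 + 11 \cdot \frac{1}{7} = -5808 + \frac{11}{7} = - \frac{40645}{7}$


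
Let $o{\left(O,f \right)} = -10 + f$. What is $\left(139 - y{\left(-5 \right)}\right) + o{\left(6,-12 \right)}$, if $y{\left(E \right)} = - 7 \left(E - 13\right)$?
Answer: $-9$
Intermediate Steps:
$y{\left(E \right)} = 91 - 7 E$ ($y{\left(E \right)} = - 7 \left(-13 + E\right) = 91 - 7 E$)
$\left(139 - y{\left(-5 \right)}\right) + o{\left(6,-12 \right)} = \left(139 - \left(91 - -35\right)\right) - 22 = \left(139 - \left(91 + 35\right)\right) - 22 = \left(139 - 126\right) - 22 = 13 - 22 = -9$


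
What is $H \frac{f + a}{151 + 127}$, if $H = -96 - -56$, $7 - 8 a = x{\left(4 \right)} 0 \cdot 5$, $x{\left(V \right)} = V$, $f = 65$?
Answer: $- \frac{2635}{278} \approx -9.4784$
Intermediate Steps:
$a = \frac{7}{8}$ ($a = \frac{7}{8} - \frac{4 \cdot 0 \cdot 5}{8} = \frac{7}{8} - \frac{0 \cdot 5}{8} = \frac{7}{8} - 0 = \frac{7}{8} + 0 = \frac{7}{8} \approx 0.875$)
$H = -40$ ($H = -96 + 56 = -40$)
$H \frac{f + a}{151 + 127} = - 40 \frac{65 + \frac{7}{8}}{151 + 127} = - 40 \frac{527}{8 \cdot 278} = - 40 \cdot \frac{527}{8} \cdot \frac{1}{278} = \left(-40\right) \frac{527}{2224} = - \frac{2635}{278}$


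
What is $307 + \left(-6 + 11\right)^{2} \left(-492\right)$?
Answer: $-11993$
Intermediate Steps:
$307 + \left(-6 + 11\right)^{2} \left(-492\right) = 307 + 5^{2} \left(-492\right) = 307 + 25 \left(-492\right) = 307 - 12300 = -11993$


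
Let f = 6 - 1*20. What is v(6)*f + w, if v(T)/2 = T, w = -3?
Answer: -171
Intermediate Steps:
f = -14 (f = 6 - 20 = -14)
v(T) = 2*T
v(6)*f + w = (2*6)*(-14) - 3 = 12*(-14) - 3 = -168 - 3 = -171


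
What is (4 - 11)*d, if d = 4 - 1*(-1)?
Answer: -35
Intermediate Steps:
d = 5 (d = 4 + 1 = 5)
(4 - 11)*d = (4 - 11)*5 = -7*5 = -35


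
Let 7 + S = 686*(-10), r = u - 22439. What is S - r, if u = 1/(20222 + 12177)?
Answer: 504517227/32399 ≈ 15572.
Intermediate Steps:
u = 1/32399 ≈ 3.0865e-5
r = -727001160/32399 (r = 1/32399 - 22439 = -727001160/32399 ≈ -22439.)
S = -6867 (S = -7 + 686*(-10) = -7 - 6860 = -6867)
S - r = -6867 - 1*(-727001160/32399) = -6867 + 727001160/32399 = 504517227/32399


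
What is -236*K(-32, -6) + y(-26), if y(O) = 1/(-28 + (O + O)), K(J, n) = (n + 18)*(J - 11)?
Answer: 9742079/80 ≈ 1.2178e+5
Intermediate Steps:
K(J, n) = (-11 + J)*(18 + n) (K(J, n) = (18 + n)*(-11 + J) = (-11 + J)*(18 + n))
y(O) = 1/(-28 + 2*O)
-236*K(-32, -6) + y(-26) = -236*(-198 - 11*(-6) + 18*(-32) - 32*(-6)) + 1/(2*(-14 - 26)) = -236*(-198 + 66 - 576 + 192) + (½)/(-40) = -236*(-516) + (½)*(-1/40) = 121776 - 1/80 = 9742079/80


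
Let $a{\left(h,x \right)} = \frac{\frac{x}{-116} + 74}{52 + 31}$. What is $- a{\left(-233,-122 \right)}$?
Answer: $- \frac{4353}{4814} \approx -0.90424$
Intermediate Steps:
$a{\left(h,x \right)} = \frac{74}{83} - \frac{x}{9628}$ ($a{\left(h,x \right)} = \frac{x \left(- \frac{1}{116}\right) + 74}{83} = \left(- \frac{x}{116} + 74\right) \frac{1}{83} = \left(74 - \frac{x}{116}\right) \frac{1}{83} = \frac{74}{83} - \frac{x}{9628}$)
$- a{\left(-233,-122 \right)} = - (\frac{74}{83} - - \frac{61}{4814}) = - (\frac{74}{83} + \frac{61}{4814}) = \left(-1\right) \frac{4353}{4814} = - \frac{4353}{4814}$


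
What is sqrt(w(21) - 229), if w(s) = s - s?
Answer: I*sqrt(229) ≈ 15.133*I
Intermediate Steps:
w(s) = 0
sqrt(w(21) - 229) = sqrt(0 - 229) = sqrt(-229) = I*sqrt(229)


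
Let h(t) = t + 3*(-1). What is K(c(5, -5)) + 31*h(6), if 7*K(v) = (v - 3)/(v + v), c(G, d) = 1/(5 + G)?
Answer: 1273/14 ≈ 90.929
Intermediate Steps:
h(t) = -3 + t (h(t) = t - 3 = -3 + t)
K(v) = (-3 + v)/(14*v) (K(v) = ((v - 3)/(v + v))/7 = ((-3 + v)/((2*v)))/7 = ((-3 + v)*(1/(2*v)))/7 = ((-3 + v)/(2*v))/7 = (-3 + v)/(14*v))
K(c(5, -5)) + 31*h(6) = (-3 + 1/(5 + 5))/(14*(1/(5 + 5))) + 31*(-3 + 6) = (-3 + 1/10)/(14*(1/10)) + 31*3 = (-3 + ⅒)/(14*(⅒)) + 93 = (1/14)*10*(-29/10) + 93 = -29/14 + 93 = 1273/14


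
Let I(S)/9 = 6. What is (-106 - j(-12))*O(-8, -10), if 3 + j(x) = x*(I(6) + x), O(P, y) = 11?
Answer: 4411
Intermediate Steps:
I(S) = 54 (I(S) = 9*6 = 54)
j(x) = -3 + x*(54 + x)
(-106 - j(-12))*O(-8, -10) = (-106 - (-3 + (-12)² + 54*(-12)))*11 = (-106 - (-3 + 144 - 648))*11 = (-106 - 1*(-507))*11 = (-106 + 507)*11 = 401*11 = 4411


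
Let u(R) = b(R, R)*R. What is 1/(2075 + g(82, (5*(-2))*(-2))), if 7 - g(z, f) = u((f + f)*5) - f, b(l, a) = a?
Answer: -1/37898 ≈ -2.6387e-5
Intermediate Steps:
u(R) = R**2 (u(R) = R*R = R**2)
g(z, f) = 7 + f - 100*f**2 (g(z, f) = 7 - (((f + f)*5)**2 - f) = 7 - (((2*f)*5)**2 - f) = 7 - ((10*f)**2 - f) = 7 - (100*f**2 - f) = 7 - (-f + 100*f**2) = 7 + (f - 100*f**2) = 7 + f - 100*f**2)
1/(2075 + g(82, (5*(-2))*(-2))) = 1/(2075 + (7 + (5*(-2))*(-2) - 100*((5*(-2))*(-2))**2)) = 1/(2075 + (7 - 10*(-2) - 100*(-10*(-2))**2)) = 1/(2075 + (7 + 20 - 100*20**2)) = 1/(2075 + (7 + 20 - 100*400)) = 1/(2075 + (7 + 20 - 40000)) = 1/(2075 - 39973) = 1/(-37898) = -1/37898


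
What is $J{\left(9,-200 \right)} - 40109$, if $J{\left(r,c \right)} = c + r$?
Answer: $-40300$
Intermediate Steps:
$J{\left(9,-200 \right)} - 40109 = \left(-200 + 9\right) - 40109 = -191 - 40109 = -40300$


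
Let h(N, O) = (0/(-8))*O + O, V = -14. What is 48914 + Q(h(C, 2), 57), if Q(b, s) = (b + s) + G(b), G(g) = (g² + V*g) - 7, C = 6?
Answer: 48942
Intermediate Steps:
G(g) = -7 + g² - 14*g (G(g) = (g² - 14*g) - 7 = -7 + g² - 14*g)
h(N, O) = O (h(N, O) = (0*(-⅛))*O + O = 0*O + O = 0 + O = O)
Q(b, s) = -7 + s + b² - 13*b (Q(b, s) = (b + s) + (-7 + b² - 14*b) = -7 + s + b² - 13*b)
48914 + Q(h(C, 2), 57) = 48914 + (-7 + 57 + 2² - 13*2) = 48914 + (-7 + 57 + 4 - 26) = 48914 + 28 = 48942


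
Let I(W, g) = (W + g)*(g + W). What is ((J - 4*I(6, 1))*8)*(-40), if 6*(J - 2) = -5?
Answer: 187040/3 ≈ 62347.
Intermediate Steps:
J = 7/6 (J = 2 + (⅙)*(-5) = 2 - ⅚ = 7/6 ≈ 1.1667)
I(W, g) = (W + g)² (I(W, g) = (W + g)*(W + g) = (W + g)²)
((J - 4*I(6, 1))*8)*(-40) = ((7/6 - 4*(6 + 1)²)*8)*(-40) = ((7/6 - 4*7²)*8)*(-40) = ((7/6 - 4*49)*8)*(-40) = ((7/6 - 196)*8)*(-40) = -1169/6*8*(-40) = -4676/3*(-40) = 187040/3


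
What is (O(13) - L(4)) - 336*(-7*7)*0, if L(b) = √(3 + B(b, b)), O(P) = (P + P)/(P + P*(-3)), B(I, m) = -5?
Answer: -1 - I*√2 ≈ -1.0 - 1.4142*I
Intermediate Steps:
O(P) = -1 (O(P) = (2*P)/(P - 3*P) = (2*P)/((-2*P)) = (2*P)*(-1/(2*P)) = -1)
L(b) = I*√2 (L(b) = √(3 - 5) = √(-2) = I*√2)
(O(13) - L(4)) - 336*(-7*7)*0 = (-1 - I*√2) - 336*(-7*7)*0 = (-1 - I*√2) - (-16464)*0 = (-1 - I*√2) - 336*0 = (-1 - I*√2) + 0 = -1 - I*√2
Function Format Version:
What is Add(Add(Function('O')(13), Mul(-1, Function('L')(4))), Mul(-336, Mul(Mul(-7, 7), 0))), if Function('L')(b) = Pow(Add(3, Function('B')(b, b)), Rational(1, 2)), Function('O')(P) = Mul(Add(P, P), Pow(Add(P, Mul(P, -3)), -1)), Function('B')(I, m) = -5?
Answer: Add(-1, Mul(-1, I, Pow(2, Rational(1, 2)))) ≈ Add(-1.0000, Mul(-1.4142, I))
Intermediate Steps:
Function('O')(P) = -1 (Function('O')(P) = Mul(Mul(2, P), Pow(Add(P, Mul(-3, P)), -1)) = Mul(Mul(2, P), Pow(Mul(-2, P), -1)) = Mul(Mul(2, P), Mul(Rational(-1, 2), Pow(P, -1))) = -1)
Function('L')(b) = Mul(I, Pow(2, Rational(1, 2))) (Function('L')(b) = Pow(Add(3, -5), Rational(1, 2)) = Pow(-2, Rational(1, 2)) = Mul(I, Pow(2, Rational(1, 2))))
Add(Add(Function('O')(13), Mul(-1, Function('L')(4))), Mul(-336, Mul(Mul(-7, 7), 0))) = Add(Add(-1, Mul(-1, Mul(I, Pow(2, Rational(1, 2))))), Mul(-336, Mul(Mul(-7, 7), 0))) = Add(Add(-1, Mul(-1, I, Pow(2, Rational(1, 2)))), Mul(-336, Mul(-49, 0))) = Add(Add(-1, Mul(-1, I, Pow(2, Rational(1, 2)))), Mul(-336, 0)) = Add(Add(-1, Mul(-1, I, Pow(2, Rational(1, 2)))), 0) = Add(-1, Mul(-1, I, Pow(2, Rational(1, 2))))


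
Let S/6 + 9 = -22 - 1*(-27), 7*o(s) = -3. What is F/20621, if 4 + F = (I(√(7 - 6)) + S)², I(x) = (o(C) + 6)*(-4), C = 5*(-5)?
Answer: 104780/1010429 ≈ 0.10370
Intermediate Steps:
C = -25
o(s) = -3/7 (o(s) = (⅐)*(-3) = -3/7)
S = -24 (S = -54 + 6*(-22 - 1*(-27)) = -54 + 6*(-22 + 27) = -54 + 6*5 = -54 + 30 = -24)
I(x) = -156/7 (I(x) = (-3/7 + 6)*(-4) = (39/7)*(-4) = -156/7)
F = 104780/49 (F = -4 + (-156/7 - 24)² = -4 + (-324/7)² = -4 + 104976/49 = 104780/49 ≈ 2138.4)
F/20621 = (104780/49)/20621 = (104780/49)*(1/20621) = 104780/1010429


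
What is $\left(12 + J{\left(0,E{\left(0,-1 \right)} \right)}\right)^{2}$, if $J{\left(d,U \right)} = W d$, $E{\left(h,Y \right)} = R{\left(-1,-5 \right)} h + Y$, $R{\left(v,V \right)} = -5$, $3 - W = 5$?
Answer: $144$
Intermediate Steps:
$W = -2$ ($W = 3 - 5 = -2$)
$E{\left(h,Y \right)} = Y - 5 h$ ($E{\left(h,Y \right)} = - 5 h + Y = Y - 5 h$)
$J{\left(d,U \right)} = - 2 d$
$\left(12 + J{\left(0,E{\left(0,-1 \right)} \right)}\right)^{2} = \left(12 - 0\right)^{2} = \left(12 + 0\right)^{2} = 12^{2} = 144$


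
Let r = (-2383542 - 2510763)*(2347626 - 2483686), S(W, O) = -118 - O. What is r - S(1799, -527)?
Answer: 665919137891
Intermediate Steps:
r = 665919138300 (r = -4894305*(-136060) = 665919138300)
r - S(1799, -527) = 665919138300 - (-118 - 1*(-527)) = 665919138300 - (-118 + 527) = 665919138300 - 1*409 = 665919138300 - 409 = 665919137891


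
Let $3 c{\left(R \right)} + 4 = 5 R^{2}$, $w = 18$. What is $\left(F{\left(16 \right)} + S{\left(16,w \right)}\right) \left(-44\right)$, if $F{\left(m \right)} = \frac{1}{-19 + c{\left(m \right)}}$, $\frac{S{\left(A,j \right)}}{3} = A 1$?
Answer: $- \frac{2574660}{1219} \approx -2112.1$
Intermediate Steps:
$S{\left(A,j \right)} = 3 A$ ($S{\left(A,j \right)} = 3 A 1 = 3 A$)
$c{\left(R \right)} = - \frac{4}{3} + \frac{5 R^{2}}{3}$
$F{\left(m \right)} = \frac{1}{- \frac{61}{3} + \frac{5 m^{2}}{3}}$ ($F{\left(m \right)} = \frac{1}{-19 + \left(- \frac{4}{3} + \frac{5 m^{2}}{3}\right)} = \frac{1}{- \frac{61}{3} + \frac{5 m^{2}}{3}}$)
$\left(F{\left(16 \right)} + S{\left(16,w \right)}\right) \left(-44\right) = \left(\frac{3}{-61 + 5 \cdot 16^{2}} + 3 \cdot 16\right) \left(-44\right) = \left(\frac{3}{-61 + 5 \cdot 256} + 48\right) \left(-44\right) = \left(\frac{3}{-61 + 1280} + 48\right) \left(-44\right) = \left(\frac{3}{1219} + 48\right) \left(-44\right) = \frac{58515}{1219} \left(-44\right) = - \frac{2574660}{1219}$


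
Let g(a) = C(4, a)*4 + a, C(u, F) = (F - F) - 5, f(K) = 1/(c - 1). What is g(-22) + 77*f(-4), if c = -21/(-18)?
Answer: 420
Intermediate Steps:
c = 7/6 (c = -21*(-1/18) = 7/6 ≈ 1.1667)
f(K) = 6 (f(K) = 1/(7/6 - 1) = 1/(⅙) = 6)
C(u, F) = -5 (C(u, F) = 0 - 5 = -5)
g(a) = -20 + a (g(a) = -5*4 + a = -20 + a)
g(-22) + 77*f(-4) = (-20 - 22) + 77*6 = -42 + 462 = 420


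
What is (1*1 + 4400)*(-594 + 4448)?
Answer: 16961454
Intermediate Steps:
(1*1 + 4400)*(-594 + 4448) = (1 + 4400)*3854 = 4401*3854 = 16961454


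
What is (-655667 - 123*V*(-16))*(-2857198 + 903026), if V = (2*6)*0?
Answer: 1281286092724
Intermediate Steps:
V = 0 (V = 12*0 = 0)
(-655667 - 123*V*(-16))*(-2857198 + 903026) = (-655667 - 123*0*(-16))*(-2857198 + 903026) = (-655667 + 0*(-16))*(-1954172) = (-655667 + 0)*(-1954172) = -655667*(-1954172) = 1281286092724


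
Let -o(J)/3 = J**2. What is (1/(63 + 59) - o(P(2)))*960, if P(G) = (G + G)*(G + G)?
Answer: 44974560/61 ≈ 7.3729e+5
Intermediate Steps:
P(G) = 4*G**2 (P(G) = (2*G)*(2*G) = 4*G**2)
o(J) = -3*J**2
(1/(63 + 59) - o(P(2)))*960 = (1/(63 + 59) - (-3)*(4*2**2)**2)*960 = (1/122 - (-3)*(4*4)**2)*960 = (1/122 - (-3)*16**2)*960 = (1/122 - (-3)*256)*960 = (1/122 - 1*(-768))*960 = (1/122 + 768)*960 = (93697/122)*960 = 44974560/61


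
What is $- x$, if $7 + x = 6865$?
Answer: $-6858$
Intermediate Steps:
$x = 6858$ ($x = -7 + 6865 = 6858$)
$- x = \left(-1\right) 6858 = -6858$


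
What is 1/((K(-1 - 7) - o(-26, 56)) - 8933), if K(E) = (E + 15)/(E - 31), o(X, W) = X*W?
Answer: -39/291610 ≈ -0.00013374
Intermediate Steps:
o(X, W) = W*X
K(E) = (15 + E)/(-31 + E)
1/((K(-1 - 7) - o(-26, 56)) - 8933) = 1/(((15 + (-1 - 7))/(-31 + (-1 - 7)) - 56*(-26)) - 8933) = 1/(((15 - 8)/(-31 - 8) - 1*(-1456)) - 8933) = 1/((7/(-39) + 1456) - 8933) = 1/((-1/39*7 + 1456) - 8933) = 1/((-7/39 + 1456) - 8933) = 1/(56777/39 - 8933) = 1/(-291610/39) = -39/291610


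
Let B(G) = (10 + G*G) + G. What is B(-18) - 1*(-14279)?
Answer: 14595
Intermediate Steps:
B(G) = 10 + G + G² (B(G) = (10 + G²) + G = 10 + G + G²)
B(-18) - 1*(-14279) = (10 - 18 + (-18)²) - 1*(-14279) = (10 - 18 + 324) + 14279 = 316 + 14279 = 14595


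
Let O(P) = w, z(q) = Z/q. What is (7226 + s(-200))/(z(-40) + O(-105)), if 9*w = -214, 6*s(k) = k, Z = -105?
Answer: -517872/1523 ≈ -340.03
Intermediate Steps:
z(q) = -105/q
s(k) = k/6
w = -214/9 (w = (⅑)*(-214) = -214/9 ≈ -23.778)
O(P) = -214/9
(7226 + s(-200))/(z(-40) + O(-105)) = (7226 + (⅙)*(-200))/(-105/(-40) - 214/9) = (7226 - 100/3)/(-105*(-1/40) - 214/9) = 21578/(3*(21/8 - 214/9)) = 21578/(3*(-1523/72)) = (21578/3)*(-72/1523) = -517872/1523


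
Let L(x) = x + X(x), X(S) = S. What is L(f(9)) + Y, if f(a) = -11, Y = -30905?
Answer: -30927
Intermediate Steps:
L(x) = 2*x (L(x) = x + x = 2*x)
L(f(9)) + Y = 2*(-11) - 30905 = -22 - 30905 = -30927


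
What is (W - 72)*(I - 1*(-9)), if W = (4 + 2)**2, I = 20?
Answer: -1044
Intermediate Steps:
W = 36 (W = 6**2 = 36)
(W - 72)*(I - 1*(-9)) = (36 - 72)*(20 - 1*(-9)) = -36*(20 + 9) = -36*29 = -1044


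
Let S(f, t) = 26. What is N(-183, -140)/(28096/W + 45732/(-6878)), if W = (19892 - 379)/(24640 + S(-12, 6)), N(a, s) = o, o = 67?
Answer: 12454429/6600652686 ≈ 0.0018868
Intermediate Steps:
N(a, s) = 67
W = 19513/24666 (W = (19892 - 379)/(24640 + 26) = 19513/24666 ≈ 0.79109)
N(-183, -140)/(28096/W + 45732/(-6878)) = 67/(28096/(19513/24666) + 45732/(-6878)) = 67/(28096*(24666/19513) + 45732*(-1/6878)) = 67/(693015936/19513 - 22866/3439) = 67/(6600652686/185887) = 67*(185887/6600652686) = 12454429/6600652686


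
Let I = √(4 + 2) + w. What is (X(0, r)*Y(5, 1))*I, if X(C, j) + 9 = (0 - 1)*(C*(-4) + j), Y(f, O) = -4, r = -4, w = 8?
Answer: 160 + 20*√6 ≈ 208.99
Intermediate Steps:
X(C, j) = -9 - j + 4*C (X(C, j) = -9 + (0 - 1)*(C*(-4) + j) = -9 - (-4*C + j) = -9 - (j - 4*C) = -9 + (-j + 4*C) = -9 - j + 4*C)
I = 8 + √6 (I = √(4 + 2) + 8 = √6 + 8 = 8 + √6 ≈ 10.449)
(X(0, r)*Y(5, 1))*I = ((-9 - 1*(-4) + 4*0)*(-4))*(8 + √6) = ((-9 + 4 + 0)*(-4))*(8 + √6) = (-5*(-4))*(8 + √6) = 20*(8 + √6) = 160 + 20*√6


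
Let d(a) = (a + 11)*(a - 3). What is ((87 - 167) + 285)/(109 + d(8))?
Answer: 205/204 ≈ 1.0049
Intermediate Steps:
d(a) = (-3 + a)*(11 + a) (d(a) = (11 + a)*(-3 + a) = (-3 + a)*(11 + a))
((87 - 167) + 285)/(109 + d(8)) = ((87 - 167) + 285)/(109 + (-33 + 8² + 8*8)) = (-80 + 285)/(109 + (-33 + 64 + 64)) = 205/(109 + 95) = 205/204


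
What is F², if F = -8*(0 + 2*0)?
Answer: 0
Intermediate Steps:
F = 0 (F = -8*(0 + 0) = -8*0 = 0)
F² = 0² = 0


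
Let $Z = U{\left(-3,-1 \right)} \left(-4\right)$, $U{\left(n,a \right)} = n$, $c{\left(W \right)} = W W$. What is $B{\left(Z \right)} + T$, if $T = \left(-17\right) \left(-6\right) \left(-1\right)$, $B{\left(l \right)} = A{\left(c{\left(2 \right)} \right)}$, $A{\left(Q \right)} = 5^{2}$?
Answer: $-77$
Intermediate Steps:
$c{\left(W \right)} = W^{2}$
$Z = 12$ ($Z = \left(-3\right) \left(-4\right) = 12$)
$A{\left(Q \right)} = 25$
$B{\left(l \right)} = 25$
$T = -102$ ($T = 102 \left(-1\right) = -102$)
$B{\left(Z \right)} + T = 25 - 102 = -77$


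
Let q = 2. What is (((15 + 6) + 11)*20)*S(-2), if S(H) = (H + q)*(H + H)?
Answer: 0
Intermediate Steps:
S(H) = 2*H*(2 + H) (S(H) = (H + 2)*(H + H) = (2 + H)*(2*H) = 2*H*(2 + H))
(((15 + 6) + 11)*20)*S(-2) = (((15 + 6) + 11)*20)*(2*(-2)*(2 - 2)) = ((21 + 11)*20)*(2*(-2)*0) = (32*20)*0 = 640*0 = 0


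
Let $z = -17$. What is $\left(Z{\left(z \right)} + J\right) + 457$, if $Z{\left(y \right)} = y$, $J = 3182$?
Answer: $3622$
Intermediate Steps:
$\left(Z{\left(z \right)} + J\right) + 457 = \left(-17 + 3182\right) + 457 = 3165 + 457 = 3622$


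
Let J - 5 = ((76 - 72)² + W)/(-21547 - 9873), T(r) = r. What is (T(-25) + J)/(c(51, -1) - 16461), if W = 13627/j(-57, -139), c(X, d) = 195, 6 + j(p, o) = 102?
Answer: 60341563/49063461120 ≈ 0.0012299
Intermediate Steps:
j(p, o) = 96 (j(p, o) = -6 + 102 = 96)
W = 13627/96 ≈ 141.95
J = 15066437/3016320 (J = 5 + ((76 - 72)² + 13627/96)/(-21547 - 9873) = 5 + (4² + 13627/96)/(-31420) = 5 + (16 + 13627/96)*(-1/31420) = 5 + (15163/96)*(-1/31420) = 5 - 15163/3016320 = 15066437/3016320 ≈ 4.9950)
(T(-25) + J)/(c(51, -1) - 16461) = (-25 + 15066437/3016320)/(195 - 16461) = -60341563/3016320/(-16266) = -60341563/3016320*(-1/16266) = 60341563/49063461120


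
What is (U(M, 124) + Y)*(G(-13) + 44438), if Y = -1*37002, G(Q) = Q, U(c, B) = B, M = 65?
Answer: -1638305150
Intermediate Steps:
Y = -37002
(U(M, 124) + Y)*(G(-13) + 44438) = (124 - 37002)*(-13 + 44438) = -36878*44425 = -1638305150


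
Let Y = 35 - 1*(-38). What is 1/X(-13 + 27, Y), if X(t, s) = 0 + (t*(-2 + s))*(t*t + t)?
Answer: 1/208740 ≈ 4.7907e-6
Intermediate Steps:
Y = 73 (Y = 35 + 38 = 73)
X(t, s) = t*(-2 + s)*(t + t**2) (X(t, s) = 0 + (t*(-2 + s))*(t**2 + t) = 0 + (t*(-2 + s))*(t + t**2) = 0 + t*(-2 + s)*(t + t**2) = t*(-2 + s)*(t + t**2))
1/X(-13 + 27, Y) = 1/((-13 + 27)**2*(-2 + 73 - 2*(-13 + 27) + 73*(-13 + 27))) = 1/(14**2*(-2 + 73 - 2*14 + 73*14)) = 1/(196*(-2 + 73 - 28 + 1022)) = 1/(196*1065) = 1/208740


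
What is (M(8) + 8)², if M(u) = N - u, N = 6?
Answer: 36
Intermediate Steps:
M(u) = 6 - u
(M(8) + 8)² = ((6 - 1*8) + 8)² = ((6 - 8) + 8)² = (-2 + 8)² = 6² = 36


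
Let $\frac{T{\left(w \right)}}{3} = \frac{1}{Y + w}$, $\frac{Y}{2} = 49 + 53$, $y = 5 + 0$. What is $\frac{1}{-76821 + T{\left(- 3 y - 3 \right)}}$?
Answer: $- \frac{62}{4762901} \approx -1.3017 \cdot 10^{-5}$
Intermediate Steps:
$y = 5$
$Y = 204$ ($Y = 2 \left(49 + 53\right) = 2 \cdot 102 = 204$)
$T{\left(w \right)} = \frac{3}{204 + w}$
$\frac{1}{-76821 + T{\left(- 3 y - 3 \right)}} = \frac{1}{-76821 + \frac{3}{204 - 18}} = \frac{1}{-76821 + \frac{3}{186}} = \frac{1}{-76821 + 3 \cdot \frac{1}{186}} = \frac{1}{-76821 + \frac{1}{62}} = \frac{1}{- \frac{4762901}{62}} = - \frac{62}{4762901}$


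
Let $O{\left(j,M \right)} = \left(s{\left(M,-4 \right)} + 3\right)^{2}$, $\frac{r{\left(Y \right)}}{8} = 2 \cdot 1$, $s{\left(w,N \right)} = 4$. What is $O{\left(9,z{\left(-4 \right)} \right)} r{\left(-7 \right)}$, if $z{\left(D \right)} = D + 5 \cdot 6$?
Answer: $784$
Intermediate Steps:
$z{\left(D \right)} = 30 + D$ ($z{\left(D \right)} = D + 30 = 30 + D$)
$r{\left(Y \right)} = 16$ ($r{\left(Y \right)} = 8 \cdot 2 \cdot 1 = 8 \cdot 2 = 16$)
$O{\left(j,M \right)} = 49$ ($O{\left(j,M \right)} = \left(4 + 3\right)^{2} = 7^{2} = 49$)
$O{\left(9,z{\left(-4 \right)} \right)} r{\left(-7 \right)} = 49 \cdot 16 = 784$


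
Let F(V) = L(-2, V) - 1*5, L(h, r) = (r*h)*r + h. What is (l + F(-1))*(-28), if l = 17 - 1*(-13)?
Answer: -588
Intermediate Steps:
L(h, r) = h + h*r² (L(h, r) = (h*r)*r + h = h*r² + h = h + h*r²)
F(V) = -7 - 2*V² (F(V) = -2*(1 + V²) - 1*5 = (-2 - 2*V²) - 5 = -7 - 2*V²)
l = 30 (l = 17 + 13 = 30)
(l + F(-1))*(-28) = (30 + (-7 - 2*(-1)²))*(-28) = (30 + (-7 - 2*1))*(-28) = (30 + (-7 - 2))*(-28) = (30 - 9)*(-28) = 21*(-28) = -588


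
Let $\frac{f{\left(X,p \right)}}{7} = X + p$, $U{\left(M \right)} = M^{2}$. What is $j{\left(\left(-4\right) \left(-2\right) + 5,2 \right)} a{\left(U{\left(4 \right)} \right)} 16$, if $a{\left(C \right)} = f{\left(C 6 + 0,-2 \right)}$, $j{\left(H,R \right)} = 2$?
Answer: $21056$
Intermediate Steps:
$f{\left(X,p \right)} = 7 X + 7 p$ ($f{\left(X,p \right)} = 7 \left(X + p\right) = 7 X + 7 p$)
$a{\left(C \right)} = -14 + 42 C$ ($a{\left(C \right)} = 7 \left(C 6 + 0\right) + 7 \left(-2\right) = 7 \left(6 C + 0\right) - 14 = 7 \cdot 6 C - 14 = 42 C - 14 = -14 + 42 C$)
$j{\left(\left(-4\right) \left(-2\right) + 5,2 \right)} a{\left(U{\left(4 \right)} \right)} 16 = 2 \left(-14 + 42 \cdot 4^{2}\right) 16 = 2 \left(-14 + 42 \cdot 16\right) 16 = 2 \left(-14 + 672\right) 16 = 2 \cdot 658 \cdot 16 = 1316 \cdot 16 = 21056$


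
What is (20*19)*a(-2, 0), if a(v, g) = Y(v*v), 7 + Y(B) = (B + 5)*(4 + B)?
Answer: 24700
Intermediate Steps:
Y(B) = -7 + (4 + B)*(5 + B) (Y(B) = -7 + (B + 5)*(4 + B) = -7 + (5 + B)*(4 + B) = -7 + (4 + B)*(5 + B))
a(v, g) = 13 + v⁴ + 9*v² (a(v, g) = 13 + (v*v)² + 9*(v*v) = 13 + (v²)² + 9*v² = 13 + v⁴ + 9*v²)
(20*19)*a(-2, 0) = (20*19)*(13 + (-2)⁴ + 9*(-2)²) = 380*(13 + 16 + 9*4) = 380*(13 + 16 + 36) = 380*65 = 24700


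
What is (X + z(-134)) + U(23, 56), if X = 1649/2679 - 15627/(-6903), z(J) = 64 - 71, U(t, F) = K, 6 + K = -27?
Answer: -25425100/684931 ≈ -37.121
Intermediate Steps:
K = -33 (K = -6 - 27 = -33)
U(t, F) = -33
z(J) = -7
X = 1972140/684931 (X = 1649*(1/2679) - 15627*(-1/6903) = 1649/2679 + 5209/2301 = 1972140/684931 ≈ 2.8793)
(X + z(-134)) + U(23, 56) = (1972140/684931 - 7) - 33 = -2822377/684931 - 33 = -25425100/684931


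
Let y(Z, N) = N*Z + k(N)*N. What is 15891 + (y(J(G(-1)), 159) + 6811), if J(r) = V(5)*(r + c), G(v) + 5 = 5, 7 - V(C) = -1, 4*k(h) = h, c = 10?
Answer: 166969/4 ≈ 41742.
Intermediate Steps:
k(h) = h/4
V(C) = 8 (V(C) = 7 - 1*(-1) = 7 + 1 = 8)
G(v) = 0 (G(v) = -5 + 5 = 0)
J(r) = 80 + 8*r (J(r) = 8*(r + 10) = 8*(10 + r) = 80 + 8*r)
y(Z, N) = N²/4 + N*Z (y(Z, N) = N*Z + (N/4)*N = N*Z + N²/4 = N²/4 + N*Z)
15891 + (y(J(G(-1)), 159) + 6811) = 15891 + ((¼)*159*(159 + 4*(80 + 8*0)) + 6811) = 15891 + ((¼)*159*(159 + 4*(80 + 0)) + 6811) = 15891 + ((¼)*159*(159 + 4*80) + 6811) = 15891 + ((¼)*159*(159 + 320) + 6811) = 15891 + ((¼)*159*479 + 6811) = 15891 + (76161/4 + 6811) = 15891 + 103405/4 = 166969/4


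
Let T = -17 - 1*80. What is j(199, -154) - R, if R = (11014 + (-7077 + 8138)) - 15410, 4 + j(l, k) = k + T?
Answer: 3080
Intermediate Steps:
T = -97 (T = -17 - 80 = -97)
j(l, k) = -101 + k (j(l, k) = -4 + (k - 97) = -4 + (-97 + k) = -101 + k)
R = -3335 (R = (11014 + 1061) - 15410 = 12075 - 15410 = -3335)
j(199, -154) - R = (-101 - 154) - 1*(-3335) = -255 + 3335 = 3080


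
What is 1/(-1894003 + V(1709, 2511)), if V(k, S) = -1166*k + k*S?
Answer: 1/404602 ≈ 2.4716e-6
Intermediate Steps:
V(k, S) = -1166*k + S*k
1/(-1894003 + V(1709, 2511)) = 1/(-1894003 + 1709*(-1166 + 2511)) = 1/(-1894003 + 1709*1345) = 1/(-1894003 + 2298605) = 1/404602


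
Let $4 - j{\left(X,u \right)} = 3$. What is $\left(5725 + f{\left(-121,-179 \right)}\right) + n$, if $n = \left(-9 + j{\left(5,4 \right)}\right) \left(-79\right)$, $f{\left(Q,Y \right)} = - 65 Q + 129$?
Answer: $14351$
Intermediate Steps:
$j{\left(X,u \right)} = 1$ ($j{\left(X,u \right)} = 4 - 3 = 1$)
$f{\left(Q,Y \right)} = 129 - 65 Q$
$n = 632$ ($n = \left(-9 + 1\right) \left(-79\right) = \left(-8\right) \left(-79\right) = 632$)
$\left(5725 + f{\left(-121,-179 \right)}\right) + n = \left(5725 + \left(129 - -7865\right)\right) + 632 = \left(5725 + \left(129 + 7865\right)\right) + 632 = \left(5725 + 7994\right) + 632 = 13719 + 632 = 14351$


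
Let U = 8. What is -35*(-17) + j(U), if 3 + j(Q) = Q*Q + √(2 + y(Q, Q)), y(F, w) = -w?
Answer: 656 + I*√6 ≈ 656.0 + 2.4495*I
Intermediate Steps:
j(Q) = -3 + Q² + √(2 - Q) (j(Q) = -3 + (Q*Q + √(2 - Q)) = -3 + (Q² + √(2 - Q)) = -3 + Q² + √(2 - Q))
-35*(-17) + j(U) = -35*(-17) + (-3 + 8² + √(2 - 1*8)) = 595 + (-3 + 64 + √(2 - 8)) = 595 + (-3 + 64 + √(-6)) = 595 + (-3 + 64 + I*√6) = 595 + (61 + I*√6) = 656 + I*√6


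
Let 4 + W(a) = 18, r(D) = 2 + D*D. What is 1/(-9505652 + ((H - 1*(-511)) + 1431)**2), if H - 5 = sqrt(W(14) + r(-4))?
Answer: -634979/3628731060241 - 5192*sqrt(2)/10886193180723 ≈ -1.7566e-7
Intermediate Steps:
r(D) = 2 + D**2
W(a) = 14 (W(a) = -4 + 18 = 14)
H = 5 + 4*sqrt(2) (H = 5 + sqrt(14 + (2 + (-4)**2)) = 5 + sqrt(14 + (2 + 16)) = 5 + sqrt(14 + 18) = 5 + sqrt(32) = 5 + 4*sqrt(2) ≈ 10.657)
1/(-9505652 + ((H - 1*(-511)) + 1431)**2) = 1/(-9505652 + (((5 + 4*sqrt(2)) - 1*(-511)) + 1431)**2) = 1/(-9505652 + (((5 + 4*sqrt(2)) + 511) + 1431)**2) = 1/(-9505652 + ((516 + 4*sqrt(2)) + 1431)**2) = 1/(-9505652 + (1947 + 4*sqrt(2))**2)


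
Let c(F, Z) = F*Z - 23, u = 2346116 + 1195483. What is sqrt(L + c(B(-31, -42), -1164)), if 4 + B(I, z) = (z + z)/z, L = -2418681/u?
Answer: sqrt(3211430290646154)/1180533 ≈ 48.003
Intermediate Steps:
u = 3541599
L = -806227/1180533 (L = -2418681/3541599 = -2418681*1/3541599 = -806227/1180533 ≈ -0.68293)
B(I, z) = -2 (B(I, z) = -4 + (z + z)/z = -4 + (2*z)/z = -4 + 2 = -2)
c(F, Z) = -23 + F*Z
sqrt(L + c(B(-31, -42), -1164)) = sqrt(-806227/1180533 + (-23 - 2*(-1164))) = sqrt(-806227/1180533 + (-23 + 2328)) = sqrt(-806227/1180533 + 2305) = sqrt(2720322338/1180533) = sqrt(3211430290646154)/1180533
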